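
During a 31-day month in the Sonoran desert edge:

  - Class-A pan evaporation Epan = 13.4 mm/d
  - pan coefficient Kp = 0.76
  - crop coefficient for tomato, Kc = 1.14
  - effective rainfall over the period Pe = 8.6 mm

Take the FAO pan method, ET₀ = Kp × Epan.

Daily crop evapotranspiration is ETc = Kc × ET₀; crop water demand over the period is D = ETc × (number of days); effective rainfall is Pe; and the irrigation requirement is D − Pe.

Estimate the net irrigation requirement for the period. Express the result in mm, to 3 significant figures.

ET₀ = 0.76 × 13.4 = 10.1840 mm/d
ETc = Kc × ET₀ = 1.14 × 10.1840 = 11.6098 mm/d
Crop demand D = ETc × 31 d = 11.6098 × 31 = 359.904 mm
D − Pe = 359.904 − 8.6 = 351.304 mm

351 mm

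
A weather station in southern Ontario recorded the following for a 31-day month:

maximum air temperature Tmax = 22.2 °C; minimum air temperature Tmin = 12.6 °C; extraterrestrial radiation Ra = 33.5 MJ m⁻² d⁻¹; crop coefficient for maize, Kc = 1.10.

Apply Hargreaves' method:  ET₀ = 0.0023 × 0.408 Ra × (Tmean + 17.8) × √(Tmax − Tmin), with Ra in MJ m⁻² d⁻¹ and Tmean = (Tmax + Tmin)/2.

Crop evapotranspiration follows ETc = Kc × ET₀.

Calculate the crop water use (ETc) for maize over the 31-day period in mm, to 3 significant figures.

Tmean = (22.2 + 12.6)/2 = 17.40 °C
0.408 Ra = 0.408 × 33.5 = 13.6680 mm/d equivalent
ET₀ = 0.0023 × 13.6680 × (17.40 + 17.8) × √9.6 = 0.0023 × 13.6680 × 35.20 × 3.0984 = 3.4286 mm/d
ETc = Kc × ET₀ = 1.10 × 3.4286 = 3.7715 mm/d
Over 31 days: 3.7715 × 31 = 116.917 mm

117 mm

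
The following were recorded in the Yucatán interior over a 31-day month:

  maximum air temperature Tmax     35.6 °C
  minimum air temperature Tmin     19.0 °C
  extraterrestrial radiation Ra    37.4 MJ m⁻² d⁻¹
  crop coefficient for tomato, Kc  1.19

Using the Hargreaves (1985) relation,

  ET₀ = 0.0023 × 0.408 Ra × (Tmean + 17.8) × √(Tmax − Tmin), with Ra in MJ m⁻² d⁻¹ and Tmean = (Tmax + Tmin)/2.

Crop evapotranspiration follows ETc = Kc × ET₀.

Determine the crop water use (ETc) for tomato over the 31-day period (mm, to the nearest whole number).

Tmean = (35.6 + 19.0)/2 = 27.30 °C
0.408 Ra = 0.408 × 37.4 = 15.2592 mm/d equivalent
ET₀ = 0.0023 × 15.2592 × (27.30 + 17.8) × √16.6 = 0.0023 × 15.2592 × 45.10 × 4.0743 = 6.4490 mm/d
ETc = Kc × ET₀ = 1.19 × 6.4490 = 7.6743 mm/d
Over 31 days: 7.6743 × 31 = 237.903 mm

238 mm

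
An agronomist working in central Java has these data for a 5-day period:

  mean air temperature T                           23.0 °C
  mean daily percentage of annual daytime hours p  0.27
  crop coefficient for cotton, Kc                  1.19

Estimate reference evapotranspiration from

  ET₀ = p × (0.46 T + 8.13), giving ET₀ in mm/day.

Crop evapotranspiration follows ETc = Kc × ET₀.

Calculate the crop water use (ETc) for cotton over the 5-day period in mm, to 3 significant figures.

30.1 mm

ET₀ = 0.27 × (0.46 × 23.0 + 8.13) = 0.27 × 18.710 = 5.0517 mm/d
ETc = Kc × ET₀ = 1.19 × 5.0517 = 6.0115 mm/d
Over 5 days: 6.0115 × 5 = 30.058 mm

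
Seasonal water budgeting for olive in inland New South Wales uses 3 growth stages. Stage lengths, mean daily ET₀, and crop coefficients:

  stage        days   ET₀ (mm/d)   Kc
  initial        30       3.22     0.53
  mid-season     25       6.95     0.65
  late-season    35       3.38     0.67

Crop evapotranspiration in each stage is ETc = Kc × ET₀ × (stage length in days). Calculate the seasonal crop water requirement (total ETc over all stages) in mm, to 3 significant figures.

243 mm

initial: 0.53 × 3.22 × 30 = 51.20 mm
mid-season: 0.65 × 6.95 × 25 = 112.94 mm
late-season: 0.67 × 3.38 × 35 = 79.26 mm
Seasonal total = 243.40 mm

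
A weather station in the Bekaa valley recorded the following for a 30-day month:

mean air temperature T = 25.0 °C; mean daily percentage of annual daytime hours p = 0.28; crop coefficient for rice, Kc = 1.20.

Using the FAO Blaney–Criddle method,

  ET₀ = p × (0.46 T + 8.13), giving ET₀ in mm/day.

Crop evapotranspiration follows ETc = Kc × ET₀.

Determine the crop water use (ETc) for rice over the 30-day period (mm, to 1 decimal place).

197.9 mm

ET₀ = 0.28 × (0.46 × 25.0 + 8.13) = 0.28 × 19.630 = 5.4964 mm/d
ETc = Kc × ET₀ = 1.20 × 5.4964 = 6.5957 mm/d
Over 30 days: 6.5957 × 30 = 197.871 mm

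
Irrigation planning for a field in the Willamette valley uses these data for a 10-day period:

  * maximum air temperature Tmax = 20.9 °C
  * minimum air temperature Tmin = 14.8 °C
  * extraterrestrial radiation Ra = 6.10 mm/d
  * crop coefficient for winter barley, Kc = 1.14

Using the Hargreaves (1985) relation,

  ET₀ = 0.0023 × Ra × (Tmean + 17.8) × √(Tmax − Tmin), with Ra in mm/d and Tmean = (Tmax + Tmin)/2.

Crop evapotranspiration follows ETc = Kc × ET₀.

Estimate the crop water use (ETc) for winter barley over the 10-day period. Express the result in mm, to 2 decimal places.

14.08 mm

Tmean = (20.9 + 14.8)/2 = 17.85 °C
ET₀ = 0.0023 × 6.10 × (17.85 + 17.8) × √6.1 = 0.0023 × 6.10 × 35.65 × 2.4698 = 1.2353 mm/d
ETc = Kc × ET₀ = 1.14 × 1.2353 = 1.4082 mm/d
Over 10 days: 1.4082 × 10 = 14.082 mm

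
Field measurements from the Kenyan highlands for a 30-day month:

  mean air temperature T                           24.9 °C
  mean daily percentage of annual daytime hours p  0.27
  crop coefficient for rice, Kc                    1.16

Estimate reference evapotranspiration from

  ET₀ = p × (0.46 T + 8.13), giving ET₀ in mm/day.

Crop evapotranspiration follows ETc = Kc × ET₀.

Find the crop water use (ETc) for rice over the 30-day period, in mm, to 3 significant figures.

ET₀ = 0.27 × (0.46 × 24.9 + 8.13) = 0.27 × 19.584 = 5.2877 mm/d
ETc = Kc × ET₀ = 1.16 × 5.2877 = 6.1337 mm/d
Over 30 days: 6.1337 × 30 = 184.011 mm

184 mm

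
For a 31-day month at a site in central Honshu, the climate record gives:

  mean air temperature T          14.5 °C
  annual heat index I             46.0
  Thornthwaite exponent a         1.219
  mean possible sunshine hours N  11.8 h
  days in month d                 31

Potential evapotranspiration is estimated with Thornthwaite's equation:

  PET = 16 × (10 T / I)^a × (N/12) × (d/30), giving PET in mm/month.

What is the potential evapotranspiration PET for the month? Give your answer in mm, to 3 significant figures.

65.9 mm

10T/I = 10 × 14.5 / 46.0 = 3.1522
(10T/I)^a = 3.1522^1.219 = 4.0533
Uncorrected PET = 16 × 4.0533 = 64.853 mm
Correction = (N/12)(d/30) = (11.8/12)(31/30) = 1.0161
PET = 64.853 × 1.0161 = 65.897 mm/month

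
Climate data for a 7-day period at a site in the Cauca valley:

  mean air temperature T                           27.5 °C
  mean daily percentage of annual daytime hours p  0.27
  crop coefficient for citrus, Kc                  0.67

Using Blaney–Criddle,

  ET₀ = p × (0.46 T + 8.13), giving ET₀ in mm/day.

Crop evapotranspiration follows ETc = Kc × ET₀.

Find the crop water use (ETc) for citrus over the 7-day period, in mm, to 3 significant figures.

ET₀ = 0.27 × (0.46 × 27.5 + 8.13) = 0.27 × 20.780 = 5.6106 mm/d
ETc = Kc × ET₀ = 0.67 × 5.6106 = 3.7591 mm/d
Over 7 days: 3.7591 × 7 = 26.314 mm

26.3 mm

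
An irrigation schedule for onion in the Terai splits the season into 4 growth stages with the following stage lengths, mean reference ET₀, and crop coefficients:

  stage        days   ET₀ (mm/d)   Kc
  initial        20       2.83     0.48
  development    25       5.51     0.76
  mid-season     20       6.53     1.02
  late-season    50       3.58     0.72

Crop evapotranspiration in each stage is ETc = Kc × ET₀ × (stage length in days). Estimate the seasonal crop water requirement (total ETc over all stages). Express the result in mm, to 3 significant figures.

394 mm

initial: 0.48 × 2.83 × 20 = 27.17 mm
development: 0.76 × 5.51 × 25 = 104.69 mm
mid-season: 1.02 × 6.53 × 20 = 133.21 mm
late-season: 0.72 × 3.58 × 50 = 128.88 mm
Seasonal total = 393.95 mm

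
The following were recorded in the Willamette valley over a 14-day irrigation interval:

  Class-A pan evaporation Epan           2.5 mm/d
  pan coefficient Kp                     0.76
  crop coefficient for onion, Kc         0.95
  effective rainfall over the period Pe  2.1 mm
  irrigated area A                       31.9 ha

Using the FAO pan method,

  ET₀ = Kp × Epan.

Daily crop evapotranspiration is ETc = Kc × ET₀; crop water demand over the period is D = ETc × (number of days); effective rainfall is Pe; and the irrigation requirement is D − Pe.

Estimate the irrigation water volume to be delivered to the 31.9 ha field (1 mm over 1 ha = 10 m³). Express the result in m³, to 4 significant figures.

7391 m³

ET₀ = 0.76 × 2.5 = 1.9000 mm/d
ETc = Kc × ET₀ = 0.95 × 1.9000 = 1.8050 mm/d
Crop demand D = ETc × 14 d = 1.8050 × 14 = 25.270 mm
D − Pe = 25.270 − 2.1 = 23.170 mm
Volume = 23.170 mm × 31.9 ha × 10 = 7391.2 m³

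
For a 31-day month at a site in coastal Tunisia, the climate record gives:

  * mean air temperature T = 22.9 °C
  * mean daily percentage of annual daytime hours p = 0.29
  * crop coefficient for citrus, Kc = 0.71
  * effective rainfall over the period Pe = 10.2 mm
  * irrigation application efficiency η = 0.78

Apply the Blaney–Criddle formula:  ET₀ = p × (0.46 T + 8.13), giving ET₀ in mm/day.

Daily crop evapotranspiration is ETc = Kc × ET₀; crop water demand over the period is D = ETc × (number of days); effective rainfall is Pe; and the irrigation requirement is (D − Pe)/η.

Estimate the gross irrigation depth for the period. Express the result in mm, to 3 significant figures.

ET₀ = 0.29 × (0.46 × 22.9 + 8.13) = 0.29 × 18.664 = 5.4126 mm/d
ETc = Kc × ET₀ = 0.71 × 5.4126 = 3.8429 mm/d
Crop demand D = ETc × 31 d = 3.8429 × 31 = 119.130 mm
D − Pe = 119.130 − 10.2 = 108.930 mm
Gross irrigation = 108.930 / 0.78 = 139.654 mm

140 mm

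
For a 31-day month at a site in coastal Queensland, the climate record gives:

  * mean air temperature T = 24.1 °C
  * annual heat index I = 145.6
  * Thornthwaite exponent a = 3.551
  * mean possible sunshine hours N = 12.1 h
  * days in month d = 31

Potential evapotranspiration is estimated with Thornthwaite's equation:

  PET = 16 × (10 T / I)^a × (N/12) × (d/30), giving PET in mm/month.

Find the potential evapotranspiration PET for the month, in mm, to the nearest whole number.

100 mm

10T/I = 10 × 24.1 / 145.6 = 1.6552
(10T/I)^a = 1.6552^3.551 = 5.9860
Uncorrected PET = 16 × 5.9860 = 95.776 mm
Correction = (N/12)(d/30) = (12.1/12)(31/30) = 1.0419
PET = 95.776 × 1.0419 = 99.789 mm/month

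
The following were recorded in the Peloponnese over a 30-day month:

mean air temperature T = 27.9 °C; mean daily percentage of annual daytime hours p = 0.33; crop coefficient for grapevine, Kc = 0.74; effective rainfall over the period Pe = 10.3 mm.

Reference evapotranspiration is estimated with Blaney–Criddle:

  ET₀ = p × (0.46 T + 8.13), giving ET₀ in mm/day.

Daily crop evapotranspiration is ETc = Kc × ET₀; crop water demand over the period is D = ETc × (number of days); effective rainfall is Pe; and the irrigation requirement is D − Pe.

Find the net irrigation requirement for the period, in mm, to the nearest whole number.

143 mm

ET₀ = 0.33 × (0.46 × 27.9 + 8.13) = 0.33 × 20.964 = 6.9181 mm/d
ETc = Kc × ET₀ = 0.74 × 6.9181 = 5.1194 mm/d
Crop demand D = ETc × 30 d = 5.1194 × 30 = 153.582 mm
D − Pe = 153.582 − 10.3 = 143.282 mm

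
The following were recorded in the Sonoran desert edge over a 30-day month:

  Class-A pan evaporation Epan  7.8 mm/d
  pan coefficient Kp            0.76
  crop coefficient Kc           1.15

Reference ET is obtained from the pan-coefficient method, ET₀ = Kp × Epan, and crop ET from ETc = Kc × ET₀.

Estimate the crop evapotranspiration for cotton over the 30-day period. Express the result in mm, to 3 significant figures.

205 mm

ET₀ = 0.76 × 7.8 = 5.9280 mm/d
ETc = Kc × ET₀ = 1.15 × 5.9280 = 6.8172 mm/d
Over 30 days: 6.8172 × 30 = 204.516 mm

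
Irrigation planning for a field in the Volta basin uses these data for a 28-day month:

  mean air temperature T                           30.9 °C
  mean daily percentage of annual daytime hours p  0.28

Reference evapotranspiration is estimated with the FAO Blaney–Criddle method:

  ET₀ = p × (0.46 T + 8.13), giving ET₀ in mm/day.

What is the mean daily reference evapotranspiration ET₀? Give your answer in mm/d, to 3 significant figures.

6.26 mm/d

ET₀ = 0.28 × (0.46 × 30.9 + 8.13) = 0.28 × 22.344 = 6.2563 mm/d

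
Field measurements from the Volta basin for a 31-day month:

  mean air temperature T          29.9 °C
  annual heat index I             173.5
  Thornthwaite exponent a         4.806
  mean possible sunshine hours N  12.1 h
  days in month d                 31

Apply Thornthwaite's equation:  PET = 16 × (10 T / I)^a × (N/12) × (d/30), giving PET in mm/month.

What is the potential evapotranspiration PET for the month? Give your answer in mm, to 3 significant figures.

228 mm

10T/I = 10 × 29.9 / 173.5 = 1.7233
(10T/I)^a = 1.7233^4.806 = 13.6757
Uncorrected PET = 16 × 13.6757 = 218.811 mm
Correction = (N/12)(d/30) = (12.1/12)(31/30) = 1.0419
PET = 218.811 × 1.0419 = 227.979 mm/month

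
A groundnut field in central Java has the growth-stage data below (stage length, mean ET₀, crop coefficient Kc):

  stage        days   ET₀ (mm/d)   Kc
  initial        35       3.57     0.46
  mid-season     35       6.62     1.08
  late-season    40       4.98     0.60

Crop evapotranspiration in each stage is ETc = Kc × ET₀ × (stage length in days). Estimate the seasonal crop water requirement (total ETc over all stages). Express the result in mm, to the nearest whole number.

initial: 0.46 × 3.57 × 35 = 57.48 mm
mid-season: 1.08 × 6.62 × 35 = 250.24 mm
late-season: 0.60 × 4.98 × 40 = 119.52 mm
Seasonal total = 427.24 mm

427 mm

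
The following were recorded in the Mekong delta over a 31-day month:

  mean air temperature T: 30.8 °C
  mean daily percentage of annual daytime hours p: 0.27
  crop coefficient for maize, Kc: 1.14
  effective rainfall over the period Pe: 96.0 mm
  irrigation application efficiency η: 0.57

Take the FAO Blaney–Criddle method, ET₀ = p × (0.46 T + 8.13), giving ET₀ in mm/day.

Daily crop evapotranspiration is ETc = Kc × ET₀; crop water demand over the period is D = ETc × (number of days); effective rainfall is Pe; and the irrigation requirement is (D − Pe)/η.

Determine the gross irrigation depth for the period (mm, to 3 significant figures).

205 mm

ET₀ = 0.27 × (0.46 × 30.8 + 8.13) = 0.27 × 22.298 = 6.0205 mm/d
ETc = Kc × ET₀ = 1.14 × 6.0205 = 6.8634 mm/d
Crop demand D = ETc × 31 d = 6.8634 × 31 = 212.765 mm
D − Pe = 212.765 − 96.0 = 116.765 mm
Gross irrigation = 116.765 / 0.57 = 204.851 mm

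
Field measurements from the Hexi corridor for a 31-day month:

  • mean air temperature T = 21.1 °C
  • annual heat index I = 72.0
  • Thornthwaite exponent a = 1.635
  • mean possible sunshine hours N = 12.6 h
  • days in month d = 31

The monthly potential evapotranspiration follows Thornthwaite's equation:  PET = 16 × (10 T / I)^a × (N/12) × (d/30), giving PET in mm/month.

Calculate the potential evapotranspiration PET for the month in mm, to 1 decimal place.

100.7 mm

10T/I = 10 × 21.1 / 72.0 = 2.9306
(10T/I)^a = 2.9306^1.635 = 5.8006
Uncorrected PET = 16 × 5.8006 = 92.810 mm
Correction = (N/12)(d/30) = (12.6/12)(31/30) = 1.0850
PET = 92.810 × 1.0850 = 100.699 mm/month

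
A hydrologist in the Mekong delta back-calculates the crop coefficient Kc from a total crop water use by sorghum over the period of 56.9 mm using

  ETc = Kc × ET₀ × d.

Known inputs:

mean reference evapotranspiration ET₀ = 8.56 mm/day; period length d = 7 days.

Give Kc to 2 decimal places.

0.95

ETc = Kc × ET₀ × d  ⇒  Kc = ETc / (ET₀ × d)
Kc = 56.9 / (8.56 × 7) = 56.9 / 59.92 = 0.9496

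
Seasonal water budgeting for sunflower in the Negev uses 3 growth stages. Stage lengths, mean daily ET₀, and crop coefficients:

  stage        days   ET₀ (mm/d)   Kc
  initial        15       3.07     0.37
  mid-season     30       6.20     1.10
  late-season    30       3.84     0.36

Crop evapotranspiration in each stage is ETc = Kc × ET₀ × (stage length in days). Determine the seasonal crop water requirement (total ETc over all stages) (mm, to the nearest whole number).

initial: 0.37 × 3.07 × 15 = 17.04 mm
mid-season: 1.10 × 6.20 × 30 = 204.60 mm
late-season: 0.36 × 3.84 × 30 = 41.47 mm
Seasonal total = 263.11 mm

263 mm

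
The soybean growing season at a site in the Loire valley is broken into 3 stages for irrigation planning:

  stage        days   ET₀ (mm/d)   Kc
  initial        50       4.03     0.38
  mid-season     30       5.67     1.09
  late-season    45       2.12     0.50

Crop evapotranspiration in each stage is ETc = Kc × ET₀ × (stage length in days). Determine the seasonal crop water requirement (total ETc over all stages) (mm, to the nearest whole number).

310 mm

initial: 0.38 × 4.03 × 50 = 76.57 mm
mid-season: 1.09 × 5.67 × 30 = 185.41 mm
late-season: 0.50 × 2.12 × 45 = 47.70 mm
Seasonal total = 309.68 mm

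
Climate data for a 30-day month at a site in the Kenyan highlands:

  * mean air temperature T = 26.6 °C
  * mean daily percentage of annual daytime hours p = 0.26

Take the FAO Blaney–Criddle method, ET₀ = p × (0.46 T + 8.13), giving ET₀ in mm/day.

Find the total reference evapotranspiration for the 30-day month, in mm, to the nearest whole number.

ET₀ = 0.26 × (0.46 × 26.6 + 8.13) = 0.26 × 20.366 = 5.2952 mm/d
Monthly total = 5.2952 × 30 = 158.856 mm

159 mm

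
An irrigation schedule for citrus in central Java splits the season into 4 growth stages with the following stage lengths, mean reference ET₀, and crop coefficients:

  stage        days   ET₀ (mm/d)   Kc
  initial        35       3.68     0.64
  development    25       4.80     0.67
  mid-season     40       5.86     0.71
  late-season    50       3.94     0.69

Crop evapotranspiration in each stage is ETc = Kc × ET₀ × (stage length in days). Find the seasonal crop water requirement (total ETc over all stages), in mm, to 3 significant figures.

465 mm

initial: 0.64 × 3.68 × 35 = 82.43 mm
development: 0.67 × 4.80 × 25 = 80.40 mm
mid-season: 0.71 × 5.86 × 40 = 166.42 mm
late-season: 0.69 × 3.94 × 50 = 135.93 mm
Seasonal total = 465.18 mm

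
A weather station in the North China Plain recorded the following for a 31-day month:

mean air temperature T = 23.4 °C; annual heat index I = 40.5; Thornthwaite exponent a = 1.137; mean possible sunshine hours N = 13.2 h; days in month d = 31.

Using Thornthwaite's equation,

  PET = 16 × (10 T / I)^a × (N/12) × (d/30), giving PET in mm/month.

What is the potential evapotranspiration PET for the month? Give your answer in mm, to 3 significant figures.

10T/I = 10 × 23.4 / 40.5 = 5.7778
(10T/I)^a = 5.7778^1.137 = 7.3472
Uncorrected PET = 16 × 7.3472 = 117.555 mm
Correction = (N/12)(d/30) = (13.2/12)(31/30) = 1.1367
PET = 117.555 × 1.1367 = 133.625 mm/month

134 mm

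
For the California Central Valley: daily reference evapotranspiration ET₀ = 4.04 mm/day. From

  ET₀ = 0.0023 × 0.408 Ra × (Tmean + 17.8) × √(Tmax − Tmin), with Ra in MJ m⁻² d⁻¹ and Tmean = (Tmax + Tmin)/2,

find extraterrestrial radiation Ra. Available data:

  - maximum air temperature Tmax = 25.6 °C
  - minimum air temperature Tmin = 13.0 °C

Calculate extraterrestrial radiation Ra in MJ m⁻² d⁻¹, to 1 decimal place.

Tmean = (25.6+13.0)/2 = 19.30 °C; ΔT = 12.6
Ra = ET₀ / [0.0023 × 0.408 × (Tmean+17.8) × √ΔT]
   = 4.04 / (0.0023 × 0.408 × 37.10 × 3.5496) = 32.692 MJ m⁻² d⁻¹

32.7 MJ m⁻² d⁻¹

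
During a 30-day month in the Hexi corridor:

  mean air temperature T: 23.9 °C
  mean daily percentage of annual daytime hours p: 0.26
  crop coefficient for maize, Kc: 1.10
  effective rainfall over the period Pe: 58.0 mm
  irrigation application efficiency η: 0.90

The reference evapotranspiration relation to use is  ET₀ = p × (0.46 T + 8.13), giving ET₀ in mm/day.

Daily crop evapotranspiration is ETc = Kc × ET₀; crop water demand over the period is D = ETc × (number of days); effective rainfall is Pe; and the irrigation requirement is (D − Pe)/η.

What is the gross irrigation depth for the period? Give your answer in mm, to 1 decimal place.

ET₀ = 0.26 × (0.46 × 23.9 + 8.13) = 0.26 × 19.124 = 4.9722 mm/d
ETc = Kc × ET₀ = 1.10 × 4.9722 = 5.4694 mm/d
Crop demand D = ETc × 30 d = 5.4694 × 30 = 164.082 mm
D − Pe = 164.082 − 58.0 = 106.082 mm
Gross irrigation = 106.082 / 0.90 = 117.869 mm

117.9 mm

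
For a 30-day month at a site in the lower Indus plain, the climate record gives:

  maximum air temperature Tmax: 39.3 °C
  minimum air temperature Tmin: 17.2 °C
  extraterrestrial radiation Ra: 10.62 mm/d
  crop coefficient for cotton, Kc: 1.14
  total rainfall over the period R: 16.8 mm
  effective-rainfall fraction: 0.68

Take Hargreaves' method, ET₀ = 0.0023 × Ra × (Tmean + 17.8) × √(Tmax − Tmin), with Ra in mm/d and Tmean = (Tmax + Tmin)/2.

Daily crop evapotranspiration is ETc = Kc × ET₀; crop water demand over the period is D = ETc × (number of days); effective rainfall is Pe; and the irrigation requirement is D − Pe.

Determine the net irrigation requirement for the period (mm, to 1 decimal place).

169.4 mm

Tmean = (39.3 + 17.2)/2 = 28.25 °C
ET₀ = 0.0023 × 10.62 × (28.25 + 17.8) × √22.1 = 0.0023 × 10.62 × 46.05 × 4.7011 = 5.2879 mm/d
ETc = Kc × ET₀ = 1.14 × 5.2879 = 6.0282 mm/d
Crop demand D = ETc × 30 d = 6.0282 × 30 = 180.846 mm
Pe = 0.68 × 16.8 = 11.424 mm
D − Pe = 180.846 − 11.424 = 169.422 mm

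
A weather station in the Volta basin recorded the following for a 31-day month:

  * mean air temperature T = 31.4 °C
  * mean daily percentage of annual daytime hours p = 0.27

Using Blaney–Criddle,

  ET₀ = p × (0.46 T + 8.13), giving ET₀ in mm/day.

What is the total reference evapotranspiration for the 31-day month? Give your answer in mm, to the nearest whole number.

ET₀ = 0.27 × (0.46 × 31.4 + 8.13) = 0.27 × 22.574 = 6.0950 mm/d
Monthly total = 6.0950 × 31 = 188.945 mm

189 mm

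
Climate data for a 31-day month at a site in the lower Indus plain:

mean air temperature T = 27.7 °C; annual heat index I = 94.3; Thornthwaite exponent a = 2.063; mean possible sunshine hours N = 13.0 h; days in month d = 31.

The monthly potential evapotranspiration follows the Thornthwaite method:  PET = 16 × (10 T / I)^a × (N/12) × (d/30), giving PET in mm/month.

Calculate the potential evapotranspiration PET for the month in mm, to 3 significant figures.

165 mm

10T/I = 10 × 27.7 / 94.3 = 2.9374
(10T/I)^a = 2.9374^2.063 = 9.2344
Uncorrected PET = 16 × 9.2344 = 147.750 mm
Correction = (N/12)(d/30) = (13.0/12)(31/30) = 1.1194
PET = 147.750 × 1.1194 = 165.391 mm/month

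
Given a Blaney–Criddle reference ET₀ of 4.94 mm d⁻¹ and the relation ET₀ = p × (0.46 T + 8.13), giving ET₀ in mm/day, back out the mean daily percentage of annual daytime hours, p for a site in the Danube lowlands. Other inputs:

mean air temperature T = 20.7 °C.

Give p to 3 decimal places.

0.280

p = ET₀ / (0.46 T + 8.13) = 4.94 / (0.46 × 20.7 + 8.13) = 4.94 / 17.652 = 0.2799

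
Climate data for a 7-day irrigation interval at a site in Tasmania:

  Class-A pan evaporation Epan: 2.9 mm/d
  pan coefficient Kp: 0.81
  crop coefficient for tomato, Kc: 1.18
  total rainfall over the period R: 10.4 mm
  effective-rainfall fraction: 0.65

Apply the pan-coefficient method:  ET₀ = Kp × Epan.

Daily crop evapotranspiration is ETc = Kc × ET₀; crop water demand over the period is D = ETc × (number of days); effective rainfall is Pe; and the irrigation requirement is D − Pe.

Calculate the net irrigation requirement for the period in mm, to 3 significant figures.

ET₀ = 0.81 × 2.9 = 2.3490 mm/d
ETc = Kc × ET₀ = 1.18 × 2.3490 = 2.7718 mm/d
Crop demand D = ETc × 7 d = 2.7718 × 7 = 19.403 mm
Pe = 0.65 × 10.4 = 6.760 mm
D − Pe = 19.403 − 6.760 = 12.643 mm

12.6 mm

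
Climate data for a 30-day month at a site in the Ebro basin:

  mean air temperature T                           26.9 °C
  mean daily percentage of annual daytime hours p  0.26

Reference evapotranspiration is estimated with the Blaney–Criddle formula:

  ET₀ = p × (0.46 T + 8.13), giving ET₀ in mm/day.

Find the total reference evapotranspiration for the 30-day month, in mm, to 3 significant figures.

160 mm

ET₀ = 0.26 × (0.46 × 26.9 + 8.13) = 0.26 × 20.504 = 5.3310 mm/d
Monthly total = 5.3310 × 30 = 159.930 mm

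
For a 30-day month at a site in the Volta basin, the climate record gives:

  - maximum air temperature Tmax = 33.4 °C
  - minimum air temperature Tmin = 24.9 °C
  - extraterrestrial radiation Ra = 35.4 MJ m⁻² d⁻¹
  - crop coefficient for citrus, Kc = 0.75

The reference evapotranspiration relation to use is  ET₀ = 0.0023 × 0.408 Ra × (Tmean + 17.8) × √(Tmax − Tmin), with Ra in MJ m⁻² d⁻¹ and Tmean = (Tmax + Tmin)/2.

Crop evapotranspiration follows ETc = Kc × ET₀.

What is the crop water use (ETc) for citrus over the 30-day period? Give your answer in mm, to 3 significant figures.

102 mm

Tmean = (33.4 + 24.9)/2 = 29.15 °C
0.408 Ra = 0.408 × 35.4 = 14.4432 mm/d equivalent
ET₀ = 0.0023 × 14.4432 × (29.15 + 17.8) × √8.5 = 0.0023 × 14.4432 × 46.95 × 2.9155 = 4.5472 mm/d
ETc = Kc × ET₀ = 0.75 × 4.5472 = 3.4104 mm/d
Over 30 days: 3.4104 × 30 = 102.312 mm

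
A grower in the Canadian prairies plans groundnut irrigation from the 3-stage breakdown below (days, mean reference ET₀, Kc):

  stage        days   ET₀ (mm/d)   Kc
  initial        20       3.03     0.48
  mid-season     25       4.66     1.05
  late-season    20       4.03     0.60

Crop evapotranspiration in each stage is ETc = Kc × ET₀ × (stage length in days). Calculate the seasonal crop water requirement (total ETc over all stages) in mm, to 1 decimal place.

199.8 mm

initial: 0.48 × 3.03 × 20 = 29.09 mm
mid-season: 1.05 × 4.66 × 25 = 122.33 mm
late-season: 0.60 × 4.03 × 20 = 48.36 mm
Seasonal total = 199.78 mm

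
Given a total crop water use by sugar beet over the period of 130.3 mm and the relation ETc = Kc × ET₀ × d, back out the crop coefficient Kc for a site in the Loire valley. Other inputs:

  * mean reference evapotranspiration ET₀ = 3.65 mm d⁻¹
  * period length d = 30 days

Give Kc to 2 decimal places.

ETc = Kc × ET₀ × d  ⇒  Kc = ETc / (ET₀ × d)
Kc = 130.3 / (3.65 × 30) = 130.3 / 109.50 = 1.1900

1.19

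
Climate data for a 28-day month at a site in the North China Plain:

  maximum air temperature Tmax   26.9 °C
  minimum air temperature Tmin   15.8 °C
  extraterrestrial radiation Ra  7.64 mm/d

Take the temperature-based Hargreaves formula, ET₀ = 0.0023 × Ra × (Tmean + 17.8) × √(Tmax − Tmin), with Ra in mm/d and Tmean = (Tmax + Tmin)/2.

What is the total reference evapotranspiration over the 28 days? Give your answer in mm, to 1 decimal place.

Tmean = (26.9 + 15.8)/2 = 21.35 °C
ET₀ = 0.0023 × 7.64 × (21.35 + 17.8) × √11.1 = 0.0023 × 7.64 × 39.15 × 3.3317 = 2.2920 mm/d
Over 28 days: 2.2920 × 28 = 64.176 mm

64.2 mm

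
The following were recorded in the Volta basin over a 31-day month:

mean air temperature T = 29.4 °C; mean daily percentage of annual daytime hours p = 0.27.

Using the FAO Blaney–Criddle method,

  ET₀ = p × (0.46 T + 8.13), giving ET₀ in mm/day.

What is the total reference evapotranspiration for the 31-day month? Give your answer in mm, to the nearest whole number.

181 mm

ET₀ = 0.27 × (0.46 × 29.4 + 8.13) = 0.27 × 21.654 = 5.8466 mm/d
Monthly total = 5.8466 × 31 = 181.245 mm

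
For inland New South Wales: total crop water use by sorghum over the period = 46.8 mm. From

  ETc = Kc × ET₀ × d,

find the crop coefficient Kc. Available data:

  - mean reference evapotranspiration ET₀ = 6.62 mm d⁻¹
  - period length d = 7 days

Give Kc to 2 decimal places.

1.01

ETc = Kc × ET₀ × d  ⇒  Kc = ETc / (ET₀ × d)
Kc = 46.8 / (6.62 × 7) = 46.8 / 46.34 = 1.0099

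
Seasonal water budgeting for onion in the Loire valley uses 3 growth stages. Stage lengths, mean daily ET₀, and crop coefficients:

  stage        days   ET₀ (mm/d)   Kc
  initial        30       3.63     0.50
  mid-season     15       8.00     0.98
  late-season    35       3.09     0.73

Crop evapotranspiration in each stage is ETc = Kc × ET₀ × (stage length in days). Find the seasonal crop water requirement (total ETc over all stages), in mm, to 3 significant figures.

initial: 0.50 × 3.63 × 30 = 54.45 mm
mid-season: 0.98 × 8.00 × 15 = 117.60 mm
late-season: 0.73 × 3.09 × 35 = 78.95 mm
Seasonal total = 251.00 mm

251 mm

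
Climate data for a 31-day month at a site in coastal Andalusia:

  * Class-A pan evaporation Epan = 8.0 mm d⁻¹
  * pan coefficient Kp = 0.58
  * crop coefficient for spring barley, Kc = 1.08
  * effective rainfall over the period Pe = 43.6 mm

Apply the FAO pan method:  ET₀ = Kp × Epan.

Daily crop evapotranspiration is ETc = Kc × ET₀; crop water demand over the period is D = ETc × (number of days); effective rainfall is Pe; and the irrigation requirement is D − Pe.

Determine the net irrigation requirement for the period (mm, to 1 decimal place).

111.7 mm

ET₀ = 0.58 × 8.0 = 4.6400 mm/d
ETc = Kc × ET₀ = 1.08 × 4.6400 = 5.0112 mm/d
Crop demand D = ETc × 31 d = 5.0112 × 31 = 155.347 mm
D − Pe = 155.347 − 43.6 = 111.747 mm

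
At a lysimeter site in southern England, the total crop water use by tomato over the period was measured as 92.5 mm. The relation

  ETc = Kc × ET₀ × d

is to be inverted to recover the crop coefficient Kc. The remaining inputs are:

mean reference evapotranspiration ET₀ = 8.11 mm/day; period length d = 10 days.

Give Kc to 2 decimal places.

1.14

ETc = Kc × ET₀ × d  ⇒  Kc = ETc / (ET₀ × d)
Kc = 92.5 / (8.11 × 10) = 92.5 / 81.10 = 1.1406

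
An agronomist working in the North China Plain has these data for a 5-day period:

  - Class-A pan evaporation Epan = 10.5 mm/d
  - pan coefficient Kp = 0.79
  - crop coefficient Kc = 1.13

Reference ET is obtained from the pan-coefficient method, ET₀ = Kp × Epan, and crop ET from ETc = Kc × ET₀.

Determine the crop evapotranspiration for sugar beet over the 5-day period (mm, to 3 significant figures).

46.9 mm

ET₀ = 0.79 × 10.5 = 8.2950 mm/d
ETc = Kc × ET₀ = 1.13 × 8.2950 = 9.3734 mm/d
Over 5 days: 9.3734 × 5 = 46.867 mm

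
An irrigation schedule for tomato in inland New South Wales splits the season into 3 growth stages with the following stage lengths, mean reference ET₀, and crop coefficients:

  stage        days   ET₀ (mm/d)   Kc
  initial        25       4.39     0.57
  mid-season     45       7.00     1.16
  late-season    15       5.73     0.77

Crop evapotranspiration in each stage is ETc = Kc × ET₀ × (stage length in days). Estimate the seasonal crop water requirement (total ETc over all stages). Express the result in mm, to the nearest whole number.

initial: 0.57 × 4.39 × 25 = 62.56 mm
mid-season: 1.16 × 7.00 × 45 = 365.40 mm
late-season: 0.77 × 5.73 × 15 = 66.18 mm
Seasonal total = 494.14 mm

494 mm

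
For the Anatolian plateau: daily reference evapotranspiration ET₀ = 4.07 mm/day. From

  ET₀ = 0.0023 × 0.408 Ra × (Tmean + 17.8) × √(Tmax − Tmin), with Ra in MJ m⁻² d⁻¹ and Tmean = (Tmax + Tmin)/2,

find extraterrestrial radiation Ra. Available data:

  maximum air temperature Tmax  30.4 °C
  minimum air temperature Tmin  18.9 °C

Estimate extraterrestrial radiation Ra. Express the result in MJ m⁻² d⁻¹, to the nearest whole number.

30 MJ m⁻² d⁻¹

Tmean = (30.4+18.9)/2 = 24.65 °C; ΔT = 11.5
Ra = ET₀ / [0.0023 × 0.408 × (Tmean+17.8) × √ΔT]
   = 4.07 / (0.0023 × 0.408 × 42.45 × 3.3912) = 30.128 MJ m⁻² d⁻¹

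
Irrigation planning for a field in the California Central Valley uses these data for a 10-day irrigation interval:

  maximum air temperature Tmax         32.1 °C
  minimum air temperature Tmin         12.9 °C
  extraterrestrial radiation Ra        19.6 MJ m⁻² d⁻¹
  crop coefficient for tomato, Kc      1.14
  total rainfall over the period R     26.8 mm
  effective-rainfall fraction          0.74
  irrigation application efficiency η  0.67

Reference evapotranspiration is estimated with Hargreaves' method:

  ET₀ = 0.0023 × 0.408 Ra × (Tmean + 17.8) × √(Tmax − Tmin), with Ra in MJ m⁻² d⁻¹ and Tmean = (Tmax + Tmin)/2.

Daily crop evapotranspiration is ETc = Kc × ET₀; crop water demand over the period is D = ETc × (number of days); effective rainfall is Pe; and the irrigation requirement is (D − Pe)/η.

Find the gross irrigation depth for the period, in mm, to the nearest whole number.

26 mm

Tmean = (32.1 + 12.9)/2 = 22.50 °C
0.408 Ra = 0.408 × 19.6 = 7.9968 mm/d equivalent
ET₀ = 0.0023 × 7.9968 × (22.50 + 17.8) × √19.2 = 0.0023 × 7.9968 × 40.30 × 4.3818 = 3.2479 mm/d
ETc = Kc × ET₀ = 1.14 × 3.2479 = 3.7026 mm/d
Crop demand D = ETc × 10 d = 3.7026 × 10 = 37.026 mm
Pe = 0.74 × 26.8 = 19.832 mm
D − Pe = 37.026 − 19.832 = 17.194 mm
Gross irrigation = 17.194 / 0.67 = 25.663 mm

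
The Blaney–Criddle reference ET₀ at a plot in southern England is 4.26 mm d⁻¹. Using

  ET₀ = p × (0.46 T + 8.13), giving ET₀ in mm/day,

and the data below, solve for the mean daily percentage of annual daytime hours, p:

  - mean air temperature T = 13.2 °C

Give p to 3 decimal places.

0.300

p = ET₀ / (0.46 T + 8.13) = 4.26 / (0.46 × 13.2 + 8.13) = 4.26 / 14.202 = 0.3000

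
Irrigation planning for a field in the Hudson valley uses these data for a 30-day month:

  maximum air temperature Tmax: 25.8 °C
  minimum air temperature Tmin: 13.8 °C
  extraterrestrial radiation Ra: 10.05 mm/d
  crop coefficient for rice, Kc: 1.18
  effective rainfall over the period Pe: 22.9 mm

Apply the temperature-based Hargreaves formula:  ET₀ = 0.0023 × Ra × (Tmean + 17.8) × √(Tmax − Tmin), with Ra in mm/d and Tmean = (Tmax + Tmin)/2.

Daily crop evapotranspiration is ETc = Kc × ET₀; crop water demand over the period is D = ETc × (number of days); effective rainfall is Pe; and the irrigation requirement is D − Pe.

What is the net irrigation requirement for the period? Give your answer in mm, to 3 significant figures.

83.7 mm

Tmean = (25.8 + 13.8)/2 = 19.80 °C
ET₀ = 0.0023 × 10.05 × (19.80 + 17.8) × √12.0 = 0.0023 × 10.05 × 37.60 × 3.4641 = 3.0107 mm/d
ETc = Kc × ET₀ = 1.18 × 3.0107 = 3.5526 mm/d
Crop demand D = ETc × 30 d = 3.5526 × 30 = 106.578 mm
D − Pe = 106.578 − 22.9 = 83.678 mm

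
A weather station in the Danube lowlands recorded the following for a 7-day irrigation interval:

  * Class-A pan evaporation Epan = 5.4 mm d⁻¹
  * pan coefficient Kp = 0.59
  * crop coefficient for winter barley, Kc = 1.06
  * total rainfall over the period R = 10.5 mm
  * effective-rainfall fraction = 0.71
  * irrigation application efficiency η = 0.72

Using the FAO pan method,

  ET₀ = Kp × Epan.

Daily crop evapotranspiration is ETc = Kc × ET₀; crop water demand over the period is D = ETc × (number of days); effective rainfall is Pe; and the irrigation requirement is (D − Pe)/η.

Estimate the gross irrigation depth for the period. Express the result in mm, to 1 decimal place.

22.5 mm

ET₀ = 0.59 × 5.4 = 3.1860 mm/d
ETc = Kc × ET₀ = 1.06 × 3.1860 = 3.3772 mm/d
Crop demand D = ETc × 7 d = 3.3772 × 7 = 23.640 mm
Pe = 0.71 × 10.5 = 7.455 mm
D − Pe = 23.640 − 7.455 = 16.185 mm
Gross irrigation = 16.185 / 0.72 = 22.479 mm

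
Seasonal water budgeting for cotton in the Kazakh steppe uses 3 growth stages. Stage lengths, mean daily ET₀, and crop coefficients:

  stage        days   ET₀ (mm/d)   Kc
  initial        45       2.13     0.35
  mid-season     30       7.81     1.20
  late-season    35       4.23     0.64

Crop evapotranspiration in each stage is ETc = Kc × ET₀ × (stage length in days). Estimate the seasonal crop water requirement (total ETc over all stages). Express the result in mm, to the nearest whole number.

409 mm

initial: 0.35 × 2.13 × 45 = 33.55 mm
mid-season: 1.20 × 7.81 × 30 = 281.16 mm
late-season: 0.64 × 4.23 × 35 = 94.75 mm
Seasonal total = 409.46 mm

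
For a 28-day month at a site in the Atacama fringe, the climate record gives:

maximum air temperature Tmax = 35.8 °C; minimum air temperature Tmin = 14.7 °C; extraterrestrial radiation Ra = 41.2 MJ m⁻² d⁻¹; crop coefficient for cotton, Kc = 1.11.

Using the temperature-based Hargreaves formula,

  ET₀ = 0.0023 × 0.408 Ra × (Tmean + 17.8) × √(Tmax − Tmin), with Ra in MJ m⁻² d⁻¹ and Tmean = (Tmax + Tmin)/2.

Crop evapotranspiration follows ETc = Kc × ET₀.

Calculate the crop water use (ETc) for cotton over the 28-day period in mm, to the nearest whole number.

238 mm

Tmean = (35.8 + 14.7)/2 = 25.25 °C
0.408 Ra = 0.408 × 41.2 = 16.8096 mm/d equivalent
ET₀ = 0.0023 × 16.8096 × (25.25 + 17.8) × √21.1 = 0.0023 × 16.8096 × 43.05 × 4.5935 = 7.6454 mm/d
ETc = Kc × ET₀ = 1.11 × 7.6454 = 8.4864 mm/d
Over 28 days: 8.4864 × 28 = 237.619 mm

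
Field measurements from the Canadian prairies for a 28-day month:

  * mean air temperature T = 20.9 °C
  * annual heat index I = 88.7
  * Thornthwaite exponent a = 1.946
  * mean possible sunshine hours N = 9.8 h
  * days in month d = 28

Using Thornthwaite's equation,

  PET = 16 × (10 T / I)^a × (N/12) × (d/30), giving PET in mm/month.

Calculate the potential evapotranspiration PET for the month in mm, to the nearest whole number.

65 mm

10T/I = 10 × 20.9 / 88.7 = 2.3563
(10T/I)^a = 2.3563^1.946 = 5.3010
Uncorrected PET = 16 × 5.3010 = 84.816 mm
Correction = (N/12)(d/30) = (9.8/12)(28/30) = 0.7622
PET = 84.816 × 0.7622 = 64.647 mm/month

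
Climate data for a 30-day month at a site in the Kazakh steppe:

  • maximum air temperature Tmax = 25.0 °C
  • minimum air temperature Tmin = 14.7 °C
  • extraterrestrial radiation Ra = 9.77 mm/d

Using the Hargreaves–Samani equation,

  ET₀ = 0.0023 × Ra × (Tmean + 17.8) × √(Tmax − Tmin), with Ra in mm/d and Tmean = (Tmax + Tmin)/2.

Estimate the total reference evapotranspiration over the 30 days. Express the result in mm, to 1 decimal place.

81.5 mm

Tmean = (25.0 + 14.7)/2 = 19.85 °C
ET₀ = 0.0023 × 9.77 × (19.85 + 17.8) × √10.3 = 0.0023 × 9.77 × 37.65 × 3.2094 = 2.7153 mm/d
Over 30 days: 2.7153 × 30 = 81.459 mm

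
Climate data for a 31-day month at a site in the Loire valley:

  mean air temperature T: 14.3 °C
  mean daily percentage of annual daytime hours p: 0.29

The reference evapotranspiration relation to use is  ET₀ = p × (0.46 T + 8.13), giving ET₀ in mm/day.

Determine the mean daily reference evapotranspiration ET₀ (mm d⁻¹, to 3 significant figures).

4.27 mm d⁻¹

ET₀ = 0.29 × (0.46 × 14.3 + 8.13) = 0.29 × 14.708 = 4.2653 mm/d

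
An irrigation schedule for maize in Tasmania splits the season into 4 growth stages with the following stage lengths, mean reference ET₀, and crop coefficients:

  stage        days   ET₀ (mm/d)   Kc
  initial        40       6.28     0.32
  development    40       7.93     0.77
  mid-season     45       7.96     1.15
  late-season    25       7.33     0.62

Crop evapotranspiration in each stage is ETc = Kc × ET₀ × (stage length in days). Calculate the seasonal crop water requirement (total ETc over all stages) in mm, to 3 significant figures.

initial: 0.32 × 6.28 × 40 = 80.38 mm
development: 0.77 × 7.93 × 40 = 244.24 mm
mid-season: 1.15 × 7.96 × 45 = 411.93 mm
late-season: 0.62 × 7.33 × 25 = 113.62 mm
Seasonal total = 850.17 mm

850 mm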